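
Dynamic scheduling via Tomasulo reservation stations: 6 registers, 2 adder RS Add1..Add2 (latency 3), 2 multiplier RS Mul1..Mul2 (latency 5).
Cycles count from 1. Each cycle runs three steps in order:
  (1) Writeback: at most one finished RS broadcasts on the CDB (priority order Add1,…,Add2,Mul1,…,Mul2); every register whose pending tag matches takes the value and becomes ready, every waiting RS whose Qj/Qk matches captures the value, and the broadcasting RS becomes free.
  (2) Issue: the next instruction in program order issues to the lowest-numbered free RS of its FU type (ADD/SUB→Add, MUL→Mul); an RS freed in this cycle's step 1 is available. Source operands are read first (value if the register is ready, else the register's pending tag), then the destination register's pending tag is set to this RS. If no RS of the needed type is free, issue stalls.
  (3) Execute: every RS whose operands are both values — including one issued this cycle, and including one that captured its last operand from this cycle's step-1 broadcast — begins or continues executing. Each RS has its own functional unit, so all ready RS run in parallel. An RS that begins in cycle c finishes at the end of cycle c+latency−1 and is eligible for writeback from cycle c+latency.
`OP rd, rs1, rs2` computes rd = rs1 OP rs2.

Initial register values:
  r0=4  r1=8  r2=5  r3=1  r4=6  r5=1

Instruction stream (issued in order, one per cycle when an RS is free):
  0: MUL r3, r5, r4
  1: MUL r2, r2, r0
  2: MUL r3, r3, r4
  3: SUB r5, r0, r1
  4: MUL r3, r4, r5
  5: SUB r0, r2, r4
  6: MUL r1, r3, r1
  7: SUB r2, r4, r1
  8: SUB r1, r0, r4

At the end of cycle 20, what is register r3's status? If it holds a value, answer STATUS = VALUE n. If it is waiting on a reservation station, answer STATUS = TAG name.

  c1: issue MUL r3<-Mul1  regs: r0:4,r1:8,r2:5,r3:Mul1,r4:6,r5:1
  c2: issue MUL r2<-Mul2  regs: r0:4,r1:8,r2:Mul2,r3:Mul1,r4:6,r5:1
  c3: stall  regs: r0:4,r1:8,r2:Mul2,r3:Mul1,r4:6,r5:1
  c4: stall  regs: r0:4,r1:8,r2:Mul2,r3:Mul1,r4:6,r5:1
  c5: stall  regs: r0:4,r1:8,r2:Mul2,r3:Mul1,r4:6,r5:1
  c6: CDB Mul1=6; issue MUL r3<-Mul1  regs: r0:4,r1:8,r2:Mul2,r3:Mul1,r4:6,r5:1
  c7: CDB Mul2=20; issue SUB r5<-Add1  regs: r0:4,r1:8,r2:20,r3:Mul1,r4:6,r5:Add1
  c8: issue MUL r3<-Mul2  regs: r0:4,r1:8,r2:20,r3:Mul2,r4:6,r5:Add1
  c9: issue SUB r0<-Add2  regs: r0:Add2,r1:8,r2:20,r3:Mul2,r4:6,r5:Add1
  c10: CDB Add1=-4; stall  regs: r0:Add2,r1:8,r2:20,r3:Mul2,r4:6,r5:-4
  c11: CDB Mul1=36; issue MUL r1<-Mul1  regs: r0:Add2,r1:Mul1,r2:20,r3:Mul2,r4:6,r5:-4
  c12: CDB Add2=14; issue SUB r2<-Add1  regs: r0:14,r1:Mul1,r2:Add1,r3:Mul2,r4:6,r5:-4
  c13: issue SUB r1<-Add2  regs: r0:14,r1:Add2,r2:Add1,r3:Mul2,r4:6,r5:-4
  c14: -  regs: r0:14,r1:Add2,r2:Add1,r3:Mul2,r4:6,r5:-4
  c15: CDB Mul2=-24  regs: r0:14,r1:Add2,r2:Add1,r3:-24,r4:6,r5:-4
  c16: CDB Add2=8  regs: r0:14,r1:8,r2:Add1,r3:-24,r4:6,r5:-4
  c17: -  regs: r0:14,r1:8,r2:Add1,r3:-24,r4:6,r5:-4
  c18: -  regs: r0:14,r1:8,r2:Add1,r3:-24,r4:6,r5:-4
  c19: -  regs: r0:14,r1:8,r2:Add1,r3:-24,r4:6,r5:-4
  c20: CDB Mul1=-192  regs: r0:14,r1:8,r2:Add1,r3:-24,r4:6,r5:-4

STATUS = VALUE -24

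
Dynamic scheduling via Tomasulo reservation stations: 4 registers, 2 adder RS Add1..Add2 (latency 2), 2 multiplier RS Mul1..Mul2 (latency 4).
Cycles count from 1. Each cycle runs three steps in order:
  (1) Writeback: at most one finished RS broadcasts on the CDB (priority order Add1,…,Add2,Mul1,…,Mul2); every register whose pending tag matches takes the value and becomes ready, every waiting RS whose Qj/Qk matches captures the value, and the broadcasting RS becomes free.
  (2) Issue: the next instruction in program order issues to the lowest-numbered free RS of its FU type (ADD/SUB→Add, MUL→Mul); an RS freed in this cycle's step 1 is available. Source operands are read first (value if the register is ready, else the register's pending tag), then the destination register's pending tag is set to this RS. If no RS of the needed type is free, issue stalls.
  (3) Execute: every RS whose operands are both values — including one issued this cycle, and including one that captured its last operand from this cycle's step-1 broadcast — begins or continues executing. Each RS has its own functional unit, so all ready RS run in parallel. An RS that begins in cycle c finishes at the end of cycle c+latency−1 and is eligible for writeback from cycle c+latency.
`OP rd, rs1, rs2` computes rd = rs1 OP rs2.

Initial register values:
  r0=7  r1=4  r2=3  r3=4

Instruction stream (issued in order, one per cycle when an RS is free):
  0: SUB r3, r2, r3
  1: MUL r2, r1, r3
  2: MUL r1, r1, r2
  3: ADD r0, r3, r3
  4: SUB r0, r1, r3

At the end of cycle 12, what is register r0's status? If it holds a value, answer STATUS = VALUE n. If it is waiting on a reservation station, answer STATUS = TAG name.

cycle 1: issue SUB r3<-Add1 // r0:7,r1:4,r2:3,r3:Add1
cycle 2: issue MUL r2<-Mul1 // r0:7,r1:4,r2:Mul1,r3:Add1
cycle 3: CDB Add1=-1; issue MUL r1<-Mul2 // r0:7,r1:Mul2,r2:Mul1,r3:-1
cycle 4: issue ADD r0<-Add1 // r0:Add1,r1:Mul2,r2:Mul1,r3:-1
cycle 5: issue SUB r0<-Add2 // r0:Add2,r1:Mul2,r2:Mul1,r3:-1
cycle 6: CDB Add1=-2 // r0:Add2,r1:Mul2,r2:Mul1,r3:-1
cycle 7: CDB Mul1=-4 // r0:Add2,r1:Mul2,r2:-4,r3:-1
cycle 8: - // r0:Add2,r1:Mul2,r2:-4,r3:-1
cycle 9: - // r0:Add2,r1:Mul2,r2:-4,r3:-1
cycle 10: - // r0:Add2,r1:Mul2,r2:-4,r3:-1
cycle 11: CDB Mul2=-16 // r0:Add2,r1:-16,r2:-4,r3:-1
cycle 12: - // r0:Add2,r1:-16,r2:-4,r3:-1

STATUS = TAG Add2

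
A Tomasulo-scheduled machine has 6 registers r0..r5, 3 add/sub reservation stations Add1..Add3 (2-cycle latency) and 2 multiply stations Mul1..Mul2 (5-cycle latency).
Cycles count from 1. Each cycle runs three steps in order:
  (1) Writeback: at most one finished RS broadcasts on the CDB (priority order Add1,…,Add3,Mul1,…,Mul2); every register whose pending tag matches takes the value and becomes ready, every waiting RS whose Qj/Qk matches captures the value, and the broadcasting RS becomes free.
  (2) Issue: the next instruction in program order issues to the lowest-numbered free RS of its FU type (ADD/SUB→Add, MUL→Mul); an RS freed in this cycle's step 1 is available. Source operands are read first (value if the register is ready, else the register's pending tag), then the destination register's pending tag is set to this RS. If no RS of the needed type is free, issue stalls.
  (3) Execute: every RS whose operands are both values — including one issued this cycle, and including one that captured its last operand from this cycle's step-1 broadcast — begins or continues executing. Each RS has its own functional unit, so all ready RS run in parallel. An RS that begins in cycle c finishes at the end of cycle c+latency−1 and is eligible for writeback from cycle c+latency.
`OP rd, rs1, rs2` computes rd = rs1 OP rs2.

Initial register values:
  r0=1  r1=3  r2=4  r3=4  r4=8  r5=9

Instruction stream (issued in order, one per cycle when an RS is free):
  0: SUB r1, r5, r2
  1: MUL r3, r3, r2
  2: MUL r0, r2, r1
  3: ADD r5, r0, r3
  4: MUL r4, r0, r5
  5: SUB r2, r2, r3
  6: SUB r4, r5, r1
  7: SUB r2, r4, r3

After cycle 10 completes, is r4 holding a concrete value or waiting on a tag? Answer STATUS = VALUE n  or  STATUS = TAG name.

cycle 1: issue SUB r1<-Add1 // r0:1,r1:Add1,r2:4,r3:4,r4:8,r5:9
cycle 2: issue MUL r3<-Mul1 // r0:1,r1:Add1,r2:4,r3:Mul1,r4:8,r5:9
cycle 3: CDB Add1=5; issue MUL r0<-Mul2 // r0:Mul2,r1:5,r2:4,r3:Mul1,r4:8,r5:9
cycle 4: issue ADD r5<-Add1 // r0:Mul2,r1:5,r2:4,r3:Mul1,r4:8,r5:Add1
cycle 5: stall // r0:Mul2,r1:5,r2:4,r3:Mul1,r4:8,r5:Add1
cycle 6: stall // r0:Mul2,r1:5,r2:4,r3:Mul1,r4:8,r5:Add1
cycle 7: CDB Mul1=16; issue MUL r4<-Mul1 // r0:Mul2,r1:5,r2:4,r3:16,r4:Mul1,r5:Add1
cycle 8: CDB Mul2=20; issue SUB r2<-Add2 // r0:20,r1:5,r2:Add2,r3:16,r4:Mul1,r5:Add1
cycle 9: issue SUB r4<-Add3 // r0:20,r1:5,r2:Add2,r3:16,r4:Add3,r5:Add1
cycle 10: CDB Add1=36; issue SUB r2<-Add1 // r0:20,r1:5,r2:Add1,r3:16,r4:Add3,r5:36

STATUS = TAG Add3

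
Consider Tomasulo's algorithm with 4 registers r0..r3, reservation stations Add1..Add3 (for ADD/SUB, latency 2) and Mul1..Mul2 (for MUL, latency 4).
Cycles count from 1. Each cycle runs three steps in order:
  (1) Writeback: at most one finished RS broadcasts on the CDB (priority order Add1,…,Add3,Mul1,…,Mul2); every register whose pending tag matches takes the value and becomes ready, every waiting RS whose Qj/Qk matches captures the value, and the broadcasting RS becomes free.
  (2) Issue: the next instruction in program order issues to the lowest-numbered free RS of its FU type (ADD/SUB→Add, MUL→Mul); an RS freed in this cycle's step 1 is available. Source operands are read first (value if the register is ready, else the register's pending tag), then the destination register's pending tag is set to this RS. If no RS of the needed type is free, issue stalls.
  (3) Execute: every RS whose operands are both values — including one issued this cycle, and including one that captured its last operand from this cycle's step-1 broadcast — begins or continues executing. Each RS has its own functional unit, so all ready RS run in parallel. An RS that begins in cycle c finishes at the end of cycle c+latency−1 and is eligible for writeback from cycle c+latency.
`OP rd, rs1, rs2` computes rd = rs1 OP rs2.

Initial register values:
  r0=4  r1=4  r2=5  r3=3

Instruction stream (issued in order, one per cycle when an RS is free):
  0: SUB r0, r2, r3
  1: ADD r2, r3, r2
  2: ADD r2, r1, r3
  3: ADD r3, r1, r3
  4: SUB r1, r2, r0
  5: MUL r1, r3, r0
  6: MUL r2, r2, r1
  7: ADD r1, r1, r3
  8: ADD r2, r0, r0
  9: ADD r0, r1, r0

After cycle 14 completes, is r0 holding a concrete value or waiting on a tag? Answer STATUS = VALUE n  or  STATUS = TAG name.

cycle 1: issue SUB r0<-Add1 // r0:Add1,r1:4,r2:5,r3:3
cycle 2: issue ADD r2<-Add2 // r0:Add1,r1:4,r2:Add2,r3:3
cycle 3: CDB Add1=2; issue ADD r2<-Add1 // r0:2,r1:4,r2:Add1,r3:3
cycle 4: CDB Add2=8; issue ADD r3<-Add2 // r0:2,r1:4,r2:Add1,r3:Add2
cycle 5: CDB Add1=7; issue SUB r1<-Add1 // r0:2,r1:Add1,r2:7,r3:Add2
cycle 6: CDB Add2=7; issue MUL r1<-Mul1 // r0:2,r1:Mul1,r2:7,r3:7
cycle 7: CDB Add1=5; issue MUL r2<-Mul2 // r0:2,r1:Mul1,r2:Mul2,r3:7
cycle 8: issue ADD r1<-Add1 // r0:2,r1:Add1,r2:Mul2,r3:7
cycle 9: issue ADD r2<-Add2 // r0:2,r1:Add1,r2:Add2,r3:7
cycle 10: CDB Mul1=14; issue ADD r0<-Add3 // r0:Add3,r1:Add1,r2:Add2,r3:7
cycle 11: CDB Add2=4 // r0:Add3,r1:Add1,r2:4,r3:7
cycle 12: CDB Add1=21 // r0:Add3,r1:21,r2:4,r3:7
cycle 13: - // r0:Add3,r1:21,r2:4,r3:7
cycle 14: CDB Add3=23 // r0:23,r1:21,r2:4,r3:7

STATUS = VALUE 23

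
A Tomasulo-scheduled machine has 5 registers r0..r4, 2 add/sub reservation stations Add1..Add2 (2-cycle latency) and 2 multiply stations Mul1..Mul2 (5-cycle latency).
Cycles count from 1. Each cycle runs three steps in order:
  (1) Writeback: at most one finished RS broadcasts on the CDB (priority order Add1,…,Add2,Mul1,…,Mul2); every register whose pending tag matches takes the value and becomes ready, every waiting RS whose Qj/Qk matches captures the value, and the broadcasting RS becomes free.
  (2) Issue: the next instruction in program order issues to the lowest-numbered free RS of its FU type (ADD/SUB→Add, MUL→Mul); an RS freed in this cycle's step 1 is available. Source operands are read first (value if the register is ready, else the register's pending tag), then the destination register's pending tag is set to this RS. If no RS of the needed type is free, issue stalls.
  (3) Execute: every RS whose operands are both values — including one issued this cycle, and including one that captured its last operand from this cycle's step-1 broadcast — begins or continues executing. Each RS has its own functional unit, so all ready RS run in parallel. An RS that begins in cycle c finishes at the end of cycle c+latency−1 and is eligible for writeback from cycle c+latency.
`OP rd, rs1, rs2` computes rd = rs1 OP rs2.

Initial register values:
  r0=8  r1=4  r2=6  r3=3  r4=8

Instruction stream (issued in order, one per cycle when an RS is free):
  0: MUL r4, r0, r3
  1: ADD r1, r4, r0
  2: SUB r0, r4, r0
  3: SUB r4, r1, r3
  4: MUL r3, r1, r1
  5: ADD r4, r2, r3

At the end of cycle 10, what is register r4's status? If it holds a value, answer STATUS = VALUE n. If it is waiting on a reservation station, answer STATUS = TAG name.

STATUS = TAG Add1

  c1: issue MUL r4<-Mul1  regs: r0:8,r1:4,r2:6,r3:3,r4:Mul1
  c2: issue ADD r1<-Add1  regs: r0:8,r1:Add1,r2:6,r3:3,r4:Mul1
  c3: issue SUB r0<-Add2  regs: r0:Add2,r1:Add1,r2:6,r3:3,r4:Mul1
  c4: stall  regs: r0:Add2,r1:Add1,r2:6,r3:3,r4:Mul1
  c5: stall  regs: r0:Add2,r1:Add1,r2:6,r3:3,r4:Mul1
  c6: CDB Mul1=24; stall  regs: r0:Add2,r1:Add1,r2:6,r3:3,r4:24
  c7: stall  regs: r0:Add2,r1:Add1,r2:6,r3:3,r4:24
  c8: CDB Add1=32; issue SUB r4<-Add1  regs: r0:Add2,r1:32,r2:6,r3:3,r4:Add1
  c9: CDB Add2=16; issue MUL r3<-Mul1  regs: r0:16,r1:32,r2:6,r3:Mul1,r4:Add1
  c10: CDB Add1=29; issue ADD r4<-Add1  regs: r0:16,r1:32,r2:6,r3:Mul1,r4:Add1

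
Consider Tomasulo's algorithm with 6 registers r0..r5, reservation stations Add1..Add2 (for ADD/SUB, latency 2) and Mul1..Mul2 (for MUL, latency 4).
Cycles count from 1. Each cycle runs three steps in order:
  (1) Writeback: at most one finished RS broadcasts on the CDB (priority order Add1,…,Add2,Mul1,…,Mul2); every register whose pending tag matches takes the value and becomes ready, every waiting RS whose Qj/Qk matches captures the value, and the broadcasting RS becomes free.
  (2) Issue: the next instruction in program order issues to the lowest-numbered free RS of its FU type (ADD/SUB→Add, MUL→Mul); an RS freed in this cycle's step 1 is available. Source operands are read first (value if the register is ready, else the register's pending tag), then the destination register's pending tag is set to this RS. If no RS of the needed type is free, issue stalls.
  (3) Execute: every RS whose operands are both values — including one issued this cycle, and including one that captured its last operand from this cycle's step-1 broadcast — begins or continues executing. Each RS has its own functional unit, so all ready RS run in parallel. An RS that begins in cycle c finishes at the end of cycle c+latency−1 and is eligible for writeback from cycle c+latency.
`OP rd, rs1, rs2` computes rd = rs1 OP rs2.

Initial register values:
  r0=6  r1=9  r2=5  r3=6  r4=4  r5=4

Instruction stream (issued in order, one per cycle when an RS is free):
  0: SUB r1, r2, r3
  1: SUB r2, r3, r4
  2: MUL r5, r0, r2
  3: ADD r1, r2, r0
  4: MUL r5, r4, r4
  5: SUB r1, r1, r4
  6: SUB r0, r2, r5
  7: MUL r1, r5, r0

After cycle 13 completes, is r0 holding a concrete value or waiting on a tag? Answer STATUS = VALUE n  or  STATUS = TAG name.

STATUS = VALUE -14

c1: issue SUB r1<-Add1 | r0:6,r1:Add1,r2:5,r3:6,r4:4,r5:4
c2: issue SUB r2<-Add2 | r0:6,r1:Add1,r2:Add2,r3:6,r4:4,r5:4
c3: CDB Add1=-1; issue MUL r5<-Mul1 | r0:6,r1:-1,r2:Add2,r3:6,r4:4,r5:Mul1
c4: CDB Add2=2; issue ADD r1<-Add1 | r0:6,r1:Add1,r2:2,r3:6,r4:4,r5:Mul1
c5: issue MUL r5<-Mul2 | r0:6,r1:Add1,r2:2,r3:6,r4:4,r5:Mul2
c6: CDB Add1=8; issue SUB r1<-Add1 | r0:6,r1:Add1,r2:2,r3:6,r4:4,r5:Mul2
c7: issue SUB r0<-Add2 | r0:Add2,r1:Add1,r2:2,r3:6,r4:4,r5:Mul2
c8: CDB Add1=4; stall | r0:Add2,r1:4,r2:2,r3:6,r4:4,r5:Mul2
c9: CDB Mul1=12; issue MUL r1<-Mul1 | r0:Add2,r1:Mul1,r2:2,r3:6,r4:4,r5:Mul2
c10: CDB Mul2=16 | r0:Add2,r1:Mul1,r2:2,r3:6,r4:4,r5:16
c11: - | r0:Add2,r1:Mul1,r2:2,r3:6,r4:4,r5:16
c12: CDB Add2=-14 | r0:-14,r1:Mul1,r2:2,r3:6,r4:4,r5:16
c13: - | r0:-14,r1:Mul1,r2:2,r3:6,r4:4,r5:16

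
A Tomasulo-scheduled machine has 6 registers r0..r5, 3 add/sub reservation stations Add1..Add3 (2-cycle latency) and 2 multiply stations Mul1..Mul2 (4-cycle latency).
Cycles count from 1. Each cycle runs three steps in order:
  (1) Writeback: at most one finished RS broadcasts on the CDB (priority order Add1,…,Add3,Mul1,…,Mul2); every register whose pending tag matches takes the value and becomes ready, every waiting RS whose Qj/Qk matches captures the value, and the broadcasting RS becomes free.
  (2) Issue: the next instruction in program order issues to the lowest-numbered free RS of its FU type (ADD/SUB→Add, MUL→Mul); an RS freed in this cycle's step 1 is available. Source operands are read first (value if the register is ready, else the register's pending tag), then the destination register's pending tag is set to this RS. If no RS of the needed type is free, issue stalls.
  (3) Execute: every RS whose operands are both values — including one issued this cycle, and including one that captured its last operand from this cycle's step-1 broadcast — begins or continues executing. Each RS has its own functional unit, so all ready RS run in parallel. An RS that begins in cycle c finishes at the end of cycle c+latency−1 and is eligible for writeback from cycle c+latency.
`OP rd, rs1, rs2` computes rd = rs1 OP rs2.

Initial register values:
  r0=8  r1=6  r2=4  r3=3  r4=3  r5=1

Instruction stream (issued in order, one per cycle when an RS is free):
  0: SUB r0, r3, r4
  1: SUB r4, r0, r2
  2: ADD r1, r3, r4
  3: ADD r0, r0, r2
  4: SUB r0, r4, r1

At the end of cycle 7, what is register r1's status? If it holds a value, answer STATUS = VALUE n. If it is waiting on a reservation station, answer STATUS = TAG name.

  c1: issue SUB r0<-Add1  regs: r0:Add1,r1:6,r2:4,r3:3,r4:3,r5:1
  c2: issue SUB r4<-Add2  regs: r0:Add1,r1:6,r2:4,r3:3,r4:Add2,r5:1
  c3: CDB Add1=0; issue ADD r1<-Add1  regs: r0:0,r1:Add1,r2:4,r3:3,r4:Add2,r5:1
  c4: issue ADD r0<-Add3  regs: r0:Add3,r1:Add1,r2:4,r3:3,r4:Add2,r5:1
  c5: CDB Add2=-4; issue SUB r0<-Add2  regs: r0:Add2,r1:Add1,r2:4,r3:3,r4:-4,r5:1
  c6: CDB Add3=4  regs: r0:Add2,r1:Add1,r2:4,r3:3,r4:-4,r5:1
  c7: CDB Add1=-1  regs: r0:Add2,r1:-1,r2:4,r3:3,r4:-4,r5:1

STATUS = VALUE -1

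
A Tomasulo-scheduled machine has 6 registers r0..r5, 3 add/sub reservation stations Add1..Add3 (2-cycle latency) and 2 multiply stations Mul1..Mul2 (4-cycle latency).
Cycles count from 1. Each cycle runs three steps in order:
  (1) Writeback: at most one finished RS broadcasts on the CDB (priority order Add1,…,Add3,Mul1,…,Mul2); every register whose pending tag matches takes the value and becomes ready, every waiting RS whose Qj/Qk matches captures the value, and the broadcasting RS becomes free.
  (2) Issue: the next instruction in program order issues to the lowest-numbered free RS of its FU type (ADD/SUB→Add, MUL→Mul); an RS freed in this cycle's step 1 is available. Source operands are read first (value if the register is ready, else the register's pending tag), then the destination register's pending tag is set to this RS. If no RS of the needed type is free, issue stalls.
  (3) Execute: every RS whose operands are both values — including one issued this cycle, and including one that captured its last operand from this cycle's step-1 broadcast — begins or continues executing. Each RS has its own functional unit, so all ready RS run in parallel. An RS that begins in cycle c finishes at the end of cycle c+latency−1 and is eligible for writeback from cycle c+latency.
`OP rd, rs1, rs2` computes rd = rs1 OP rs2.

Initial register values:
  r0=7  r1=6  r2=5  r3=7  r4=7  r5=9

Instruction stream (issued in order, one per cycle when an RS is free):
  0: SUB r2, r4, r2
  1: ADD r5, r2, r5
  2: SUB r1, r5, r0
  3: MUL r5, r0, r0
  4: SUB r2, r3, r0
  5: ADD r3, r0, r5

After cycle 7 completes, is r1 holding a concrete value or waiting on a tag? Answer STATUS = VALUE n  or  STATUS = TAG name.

STATUS = VALUE 4

c1: issue SUB r2<-Add1 | r0:7,r1:6,r2:Add1,r3:7,r4:7,r5:9
c2: issue ADD r5<-Add2 | r0:7,r1:6,r2:Add1,r3:7,r4:7,r5:Add2
c3: CDB Add1=2; issue SUB r1<-Add1 | r0:7,r1:Add1,r2:2,r3:7,r4:7,r5:Add2
c4: issue MUL r5<-Mul1 | r0:7,r1:Add1,r2:2,r3:7,r4:7,r5:Mul1
c5: CDB Add2=11; issue SUB r2<-Add2 | r0:7,r1:Add1,r2:Add2,r3:7,r4:7,r5:Mul1
c6: issue ADD r3<-Add3 | r0:7,r1:Add1,r2:Add2,r3:Add3,r4:7,r5:Mul1
c7: CDB Add1=4 | r0:7,r1:4,r2:Add2,r3:Add3,r4:7,r5:Mul1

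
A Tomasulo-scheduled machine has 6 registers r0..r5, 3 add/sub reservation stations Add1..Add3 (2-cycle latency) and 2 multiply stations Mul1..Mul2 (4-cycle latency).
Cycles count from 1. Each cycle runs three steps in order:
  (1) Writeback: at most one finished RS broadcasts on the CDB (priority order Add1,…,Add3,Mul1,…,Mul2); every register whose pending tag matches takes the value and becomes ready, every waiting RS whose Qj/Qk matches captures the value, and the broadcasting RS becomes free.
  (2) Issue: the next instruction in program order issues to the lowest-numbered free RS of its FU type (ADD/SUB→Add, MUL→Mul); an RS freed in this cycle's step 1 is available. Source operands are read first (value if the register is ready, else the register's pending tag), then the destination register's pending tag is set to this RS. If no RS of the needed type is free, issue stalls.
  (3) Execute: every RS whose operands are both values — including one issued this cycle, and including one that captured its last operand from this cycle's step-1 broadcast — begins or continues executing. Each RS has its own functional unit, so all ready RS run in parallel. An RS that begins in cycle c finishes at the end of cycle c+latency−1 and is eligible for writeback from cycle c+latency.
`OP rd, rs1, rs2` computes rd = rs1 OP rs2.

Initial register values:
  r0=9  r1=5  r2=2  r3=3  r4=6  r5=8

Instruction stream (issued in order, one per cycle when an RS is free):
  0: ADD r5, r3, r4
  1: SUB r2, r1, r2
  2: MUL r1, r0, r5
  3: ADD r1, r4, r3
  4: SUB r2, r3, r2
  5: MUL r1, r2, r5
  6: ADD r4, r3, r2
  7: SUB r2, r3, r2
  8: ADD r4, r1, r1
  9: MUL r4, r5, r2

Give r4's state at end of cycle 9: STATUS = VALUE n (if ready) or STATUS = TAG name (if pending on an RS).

STATUS = TAG Add1

cycle 1: issue ADD r5<-Add1 // r0:9,r1:5,r2:2,r3:3,r4:6,r5:Add1
cycle 2: issue SUB r2<-Add2 // r0:9,r1:5,r2:Add2,r3:3,r4:6,r5:Add1
cycle 3: CDB Add1=9; issue MUL r1<-Mul1 // r0:9,r1:Mul1,r2:Add2,r3:3,r4:6,r5:9
cycle 4: CDB Add2=3; issue ADD r1<-Add1 // r0:9,r1:Add1,r2:3,r3:3,r4:6,r5:9
cycle 5: issue SUB r2<-Add2 // r0:9,r1:Add1,r2:Add2,r3:3,r4:6,r5:9
cycle 6: CDB Add1=9; issue MUL r1<-Mul2 // r0:9,r1:Mul2,r2:Add2,r3:3,r4:6,r5:9
cycle 7: CDB Add2=0; issue ADD r4<-Add1 // r0:9,r1:Mul2,r2:0,r3:3,r4:Add1,r5:9
cycle 8: CDB Mul1=81; issue SUB r2<-Add2 // r0:9,r1:Mul2,r2:Add2,r3:3,r4:Add1,r5:9
cycle 9: CDB Add1=3; issue ADD r4<-Add1 // r0:9,r1:Mul2,r2:Add2,r3:3,r4:Add1,r5:9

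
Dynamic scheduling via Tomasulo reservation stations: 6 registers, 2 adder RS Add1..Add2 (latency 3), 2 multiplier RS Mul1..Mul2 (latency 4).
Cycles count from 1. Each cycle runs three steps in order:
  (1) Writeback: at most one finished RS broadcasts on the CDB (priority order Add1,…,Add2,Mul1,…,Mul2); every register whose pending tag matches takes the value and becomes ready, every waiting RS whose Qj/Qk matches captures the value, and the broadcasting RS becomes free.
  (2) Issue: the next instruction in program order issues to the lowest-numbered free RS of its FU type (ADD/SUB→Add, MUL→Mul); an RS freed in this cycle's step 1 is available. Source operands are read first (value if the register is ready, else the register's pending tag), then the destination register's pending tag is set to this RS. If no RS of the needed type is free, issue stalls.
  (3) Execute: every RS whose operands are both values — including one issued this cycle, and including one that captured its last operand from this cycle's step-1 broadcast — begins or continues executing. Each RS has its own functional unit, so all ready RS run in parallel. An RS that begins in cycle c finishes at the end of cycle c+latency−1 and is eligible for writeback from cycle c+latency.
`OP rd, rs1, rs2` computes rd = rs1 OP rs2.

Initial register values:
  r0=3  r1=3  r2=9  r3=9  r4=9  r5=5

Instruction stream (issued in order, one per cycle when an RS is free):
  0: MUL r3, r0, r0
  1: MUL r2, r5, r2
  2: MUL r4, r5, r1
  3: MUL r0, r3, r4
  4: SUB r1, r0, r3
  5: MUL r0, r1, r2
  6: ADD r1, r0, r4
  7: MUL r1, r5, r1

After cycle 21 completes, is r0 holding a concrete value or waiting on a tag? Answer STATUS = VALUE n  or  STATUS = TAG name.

STATUS = VALUE 5670

cycle 1: issue MUL r3<-Mul1 // r0:3,r1:3,r2:9,r3:Mul1,r4:9,r5:5
cycle 2: issue MUL r2<-Mul2 // r0:3,r1:3,r2:Mul2,r3:Mul1,r4:9,r5:5
cycle 3: stall // r0:3,r1:3,r2:Mul2,r3:Mul1,r4:9,r5:5
cycle 4: stall // r0:3,r1:3,r2:Mul2,r3:Mul1,r4:9,r5:5
cycle 5: CDB Mul1=9; issue MUL r4<-Mul1 // r0:3,r1:3,r2:Mul2,r3:9,r4:Mul1,r5:5
cycle 6: CDB Mul2=45; issue MUL r0<-Mul2 // r0:Mul2,r1:3,r2:45,r3:9,r4:Mul1,r5:5
cycle 7: issue SUB r1<-Add1 // r0:Mul2,r1:Add1,r2:45,r3:9,r4:Mul1,r5:5
cycle 8: stall // r0:Mul2,r1:Add1,r2:45,r3:9,r4:Mul1,r5:5
cycle 9: CDB Mul1=15; issue MUL r0<-Mul1 // r0:Mul1,r1:Add1,r2:45,r3:9,r4:15,r5:5
cycle 10: issue ADD r1<-Add2 // r0:Mul1,r1:Add2,r2:45,r3:9,r4:15,r5:5
cycle 11: stall // r0:Mul1,r1:Add2,r2:45,r3:9,r4:15,r5:5
cycle 12: stall // r0:Mul1,r1:Add2,r2:45,r3:9,r4:15,r5:5
cycle 13: CDB Mul2=135; issue MUL r1<-Mul2 // r0:Mul1,r1:Mul2,r2:45,r3:9,r4:15,r5:5
cycle 14: - // r0:Mul1,r1:Mul2,r2:45,r3:9,r4:15,r5:5
cycle 15: - // r0:Mul1,r1:Mul2,r2:45,r3:9,r4:15,r5:5
cycle 16: CDB Add1=126 // r0:Mul1,r1:Mul2,r2:45,r3:9,r4:15,r5:5
cycle 17: - // r0:Mul1,r1:Mul2,r2:45,r3:9,r4:15,r5:5
cycle 18: - // r0:Mul1,r1:Mul2,r2:45,r3:9,r4:15,r5:5
cycle 19: - // r0:Mul1,r1:Mul2,r2:45,r3:9,r4:15,r5:5
cycle 20: CDB Mul1=5670 // r0:5670,r1:Mul2,r2:45,r3:9,r4:15,r5:5
cycle 21: - // r0:5670,r1:Mul2,r2:45,r3:9,r4:15,r5:5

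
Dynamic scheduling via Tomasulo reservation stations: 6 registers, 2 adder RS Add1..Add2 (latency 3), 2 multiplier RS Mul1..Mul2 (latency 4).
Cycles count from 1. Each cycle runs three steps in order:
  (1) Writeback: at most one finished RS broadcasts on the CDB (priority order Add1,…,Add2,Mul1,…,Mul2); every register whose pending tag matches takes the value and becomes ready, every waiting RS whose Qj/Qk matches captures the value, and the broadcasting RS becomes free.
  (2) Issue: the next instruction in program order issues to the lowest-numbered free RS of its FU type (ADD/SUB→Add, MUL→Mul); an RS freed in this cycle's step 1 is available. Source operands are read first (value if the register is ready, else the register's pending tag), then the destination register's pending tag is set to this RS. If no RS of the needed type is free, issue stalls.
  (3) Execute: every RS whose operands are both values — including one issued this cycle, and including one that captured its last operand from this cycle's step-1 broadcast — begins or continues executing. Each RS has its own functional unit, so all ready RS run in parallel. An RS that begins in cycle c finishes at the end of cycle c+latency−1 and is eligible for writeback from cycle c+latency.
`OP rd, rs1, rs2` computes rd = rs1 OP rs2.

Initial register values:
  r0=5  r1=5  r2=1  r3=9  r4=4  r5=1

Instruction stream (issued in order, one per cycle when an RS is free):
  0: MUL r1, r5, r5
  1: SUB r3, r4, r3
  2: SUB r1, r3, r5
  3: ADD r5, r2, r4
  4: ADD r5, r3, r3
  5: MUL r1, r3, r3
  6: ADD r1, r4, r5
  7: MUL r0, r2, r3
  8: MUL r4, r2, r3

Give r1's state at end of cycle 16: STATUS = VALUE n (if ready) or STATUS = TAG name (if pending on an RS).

  c1: issue MUL r1<-Mul1  regs: r0:5,r1:Mul1,r2:1,r3:9,r4:4,r5:1
  c2: issue SUB r3<-Add1  regs: r0:5,r1:Mul1,r2:1,r3:Add1,r4:4,r5:1
  c3: issue SUB r1<-Add2  regs: r0:5,r1:Add2,r2:1,r3:Add1,r4:4,r5:1
  c4: stall  regs: r0:5,r1:Add2,r2:1,r3:Add1,r4:4,r5:1
  c5: CDB Add1=-5; issue ADD r5<-Add1  regs: r0:5,r1:Add2,r2:1,r3:-5,r4:4,r5:Add1
  c6: CDB Mul1=1; stall  regs: r0:5,r1:Add2,r2:1,r3:-5,r4:4,r5:Add1
  c7: stall  regs: r0:5,r1:Add2,r2:1,r3:-5,r4:4,r5:Add1
  c8: CDB Add1=5; issue ADD r5<-Add1  regs: r0:5,r1:Add2,r2:1,r3:-5,r4:4,r5:Add1
  c9: CDB Add2=-6; issue MUL r1<-Mul1  regs: r0:5,r1:Mul1,r2:1,r3:-5,r4:4,r5:Add1
  c10: issue ADD r1<-Add2  regs: r0:5,r1:Add2,r2:1,r3:-5,r4:4,r5:Add1
  c11: CDB Add1=-10; issue MUL r0<-Mul2  regs: r0:Mul2,r1:Add2,r2:1,r3:-5,r4:4,r5:-10
  c12: stall  regs: r0:Mul2,r1:Add2,r2:1,r3:-5,r4:4,r5:-10
  c13: CDB Mul1=25; issue MUL r4<-Mul1  regs: r0:Mul2,r1:Add2,r2:1,r3:-5,r4:Mul1,r5:-10
  c14: CDB Add2=-6  regs: r0:Mul2,r1:-6,r2:1,r3:-5,r4:Mul1,r5:-10
  c15: CDB Mul2=-5  regs: r0:-5,r1:-6,r2:1,r3:-5,r4:Mul1,r5:-10
  c16: -  regs: r0:-5,r1:-6,r2:1,r3:-5,r4:Mul1,r5:-10

STATUS = VALUE -6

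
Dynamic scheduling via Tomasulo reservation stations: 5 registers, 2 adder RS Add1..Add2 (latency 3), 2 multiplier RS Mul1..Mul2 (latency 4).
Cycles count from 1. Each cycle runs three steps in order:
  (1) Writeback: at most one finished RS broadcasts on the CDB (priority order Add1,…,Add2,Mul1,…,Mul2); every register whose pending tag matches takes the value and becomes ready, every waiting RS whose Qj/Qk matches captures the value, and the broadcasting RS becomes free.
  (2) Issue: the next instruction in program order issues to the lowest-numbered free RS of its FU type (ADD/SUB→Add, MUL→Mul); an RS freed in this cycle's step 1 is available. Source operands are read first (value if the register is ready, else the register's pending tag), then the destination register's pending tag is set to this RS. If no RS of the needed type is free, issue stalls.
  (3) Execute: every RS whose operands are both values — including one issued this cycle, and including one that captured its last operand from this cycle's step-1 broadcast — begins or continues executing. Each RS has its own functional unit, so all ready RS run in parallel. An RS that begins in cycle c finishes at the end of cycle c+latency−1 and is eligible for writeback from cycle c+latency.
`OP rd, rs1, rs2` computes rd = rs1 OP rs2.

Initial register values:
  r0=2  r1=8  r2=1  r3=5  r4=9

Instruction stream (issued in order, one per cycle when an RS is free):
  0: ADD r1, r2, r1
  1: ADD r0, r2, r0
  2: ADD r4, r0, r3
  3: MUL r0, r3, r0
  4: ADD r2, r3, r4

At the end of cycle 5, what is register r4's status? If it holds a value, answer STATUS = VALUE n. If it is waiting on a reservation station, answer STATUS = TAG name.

c1: issue ADD r1<-Add1 | r0:2,r1:Add1,r2:1,r3:5,r4:9
c2: issue ADD r0<-Add2 | r0:Add2,r1:Add1,r2:1,r3:5,r4:9
c3: stall | r0:Add2,r1:Add1,r2:1,r3:5,r4:9
c4: CDB Add1=9; issue ADD r4<-Add1 | r0:Add2,r1:9,r2:1,r3:5,r4:Add1
c5: CDB Add2=3; issue MUL r0<-Mul1 | r0:Mul1,r1:9,r2:1,r3:5,r4:Add1

STATUS = TAG Add1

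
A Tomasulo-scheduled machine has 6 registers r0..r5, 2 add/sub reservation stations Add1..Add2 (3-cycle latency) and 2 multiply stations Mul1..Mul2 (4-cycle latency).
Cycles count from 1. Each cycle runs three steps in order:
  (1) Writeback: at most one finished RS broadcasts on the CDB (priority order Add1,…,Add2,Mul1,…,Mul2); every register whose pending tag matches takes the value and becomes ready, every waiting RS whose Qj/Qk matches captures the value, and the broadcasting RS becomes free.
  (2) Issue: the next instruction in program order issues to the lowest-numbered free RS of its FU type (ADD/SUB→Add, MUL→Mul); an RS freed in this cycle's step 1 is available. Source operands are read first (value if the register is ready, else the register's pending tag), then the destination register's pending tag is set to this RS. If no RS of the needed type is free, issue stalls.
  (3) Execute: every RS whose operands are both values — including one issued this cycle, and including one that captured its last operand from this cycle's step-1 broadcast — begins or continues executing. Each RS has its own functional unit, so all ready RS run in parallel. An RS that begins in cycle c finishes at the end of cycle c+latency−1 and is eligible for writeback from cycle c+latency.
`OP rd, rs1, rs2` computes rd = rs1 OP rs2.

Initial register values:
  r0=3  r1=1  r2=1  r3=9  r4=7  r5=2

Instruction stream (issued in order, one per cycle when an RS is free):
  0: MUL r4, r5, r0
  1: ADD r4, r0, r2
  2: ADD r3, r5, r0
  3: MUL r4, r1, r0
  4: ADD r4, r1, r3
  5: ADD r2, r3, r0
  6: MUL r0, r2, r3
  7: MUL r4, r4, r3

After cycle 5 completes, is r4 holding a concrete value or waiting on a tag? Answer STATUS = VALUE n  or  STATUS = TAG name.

STATUS = TAG Add1

cycle 1: issue MUL r4<-Mul1 // r0:3,r1:1,r2:1,r3:9,r4:Mul1,r5:2
cycle 2: issue ADD r4<-Add1 // r0:3,r1:1,r2:1,r3:9,r4:Add1,r5:2
cycle 3: issue ADD r3<-Add2 // r0:3,r1:1,r2:1,r3:Add2,r4:Add1,r5:2
cycle 4: issue MUL r4<-Mul2 // r0:3,r1:1,r2:1,r3:Add2,r4:Mul2,r5:2
cycle 5: CDB Add1=4; issue ADD r4<-Add1 // r0:3,r1:1,r2:1,r3:Add2,r4:Add1,r5:2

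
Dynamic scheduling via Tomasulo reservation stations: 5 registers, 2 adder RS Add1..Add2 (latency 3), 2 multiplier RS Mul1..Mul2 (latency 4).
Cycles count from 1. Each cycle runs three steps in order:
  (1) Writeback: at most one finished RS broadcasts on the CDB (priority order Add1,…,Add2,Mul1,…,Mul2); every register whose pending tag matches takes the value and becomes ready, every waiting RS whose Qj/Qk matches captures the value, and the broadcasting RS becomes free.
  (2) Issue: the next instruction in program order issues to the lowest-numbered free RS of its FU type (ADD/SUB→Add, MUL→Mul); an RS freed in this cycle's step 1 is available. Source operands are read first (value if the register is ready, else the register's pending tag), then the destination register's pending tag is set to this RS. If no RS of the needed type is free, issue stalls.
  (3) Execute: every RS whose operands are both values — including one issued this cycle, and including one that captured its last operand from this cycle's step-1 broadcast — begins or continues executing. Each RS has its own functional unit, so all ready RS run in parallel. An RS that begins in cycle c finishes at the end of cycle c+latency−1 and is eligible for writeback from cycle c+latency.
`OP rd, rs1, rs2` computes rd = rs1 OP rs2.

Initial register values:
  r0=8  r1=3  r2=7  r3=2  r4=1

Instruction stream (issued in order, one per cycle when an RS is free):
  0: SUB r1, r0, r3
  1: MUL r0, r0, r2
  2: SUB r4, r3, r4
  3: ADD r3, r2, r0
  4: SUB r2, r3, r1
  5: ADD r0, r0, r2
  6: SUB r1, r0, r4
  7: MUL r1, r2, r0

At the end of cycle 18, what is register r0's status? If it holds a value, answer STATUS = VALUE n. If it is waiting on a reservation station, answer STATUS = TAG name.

  c1: issue SUB r1<-Add1  regs: r0:8,r1:Add1,r2:7,r3:2,r4:1
  c2: issue MUL r0<-Mul1  regs: r0:Mul1,r1:Add1,r2:7,r3:2,r4:1
  c3: issue SUB r4<-Add2  regs: r0:Mul1,r1:Add1,r2:7,r3:2,r4:Add2
  c4: CDB Add1=6; issue ADD r3<-Add1  regs: r0:Mul1,r1:6,r2:7,r3:Add1,r4:Add2
  c5: stall  regs: r0:Mul1,r1:6,r2:7,r3:Add1,r4:Add2
  c6: CDB Add2=1; issue SUB r2<-Add2  regs: r0:Mul1,r1:6,r2:Add2,r3:Add1,r4:1
  c7: CDB Mul1=56; stall  regs: r0:56,r1:6,r2:Add2,r3:Add1,r4:1
  c8: stall  regs: r0:56,r1:6,r2:Add2,r3:Add1,r4:1
  c9: stall  regs: r0:56,r1:6,r2:Add2,r3:Add1,r4:1
  c10: CDB Add1=63; issue ADD r0<-Add1  regs: r0:Add1,r1:6,r2:Add2,r3:63,r4:1
  c11: stall  regs: r0:Add1,r1:6,r2:Add2,r3:63,r4:1
  c12: stall  regs: r0:Add1,r1:6,r2:Add2,r3:63,r4:1
  c13: CDB Add2=57; issue SUB r1<-Add2  regs: r0:Add1,r1:Add2,r2:57,r3:63,r4:1
  c14: issue MUL r1<-Mul1  regs: r0:Add1,r1:Mul1,r2:57,r3:63,r4:1
  c15: -  regs: r0:Add1,r1:Mul1,r2:57,r3:63,r4:1
  c16: CDB Add1=113  regs: r0:113,r1:Mul1,r2:57,r3:63,r4:1
  c17: -  regs: r0:113,r1:Mul1,r2:57,r3:63,r4:1
  c18: -  regs: r0:113,r1:Mul1,r2:57,r3:63,r4:1

STATUS = VALUE 113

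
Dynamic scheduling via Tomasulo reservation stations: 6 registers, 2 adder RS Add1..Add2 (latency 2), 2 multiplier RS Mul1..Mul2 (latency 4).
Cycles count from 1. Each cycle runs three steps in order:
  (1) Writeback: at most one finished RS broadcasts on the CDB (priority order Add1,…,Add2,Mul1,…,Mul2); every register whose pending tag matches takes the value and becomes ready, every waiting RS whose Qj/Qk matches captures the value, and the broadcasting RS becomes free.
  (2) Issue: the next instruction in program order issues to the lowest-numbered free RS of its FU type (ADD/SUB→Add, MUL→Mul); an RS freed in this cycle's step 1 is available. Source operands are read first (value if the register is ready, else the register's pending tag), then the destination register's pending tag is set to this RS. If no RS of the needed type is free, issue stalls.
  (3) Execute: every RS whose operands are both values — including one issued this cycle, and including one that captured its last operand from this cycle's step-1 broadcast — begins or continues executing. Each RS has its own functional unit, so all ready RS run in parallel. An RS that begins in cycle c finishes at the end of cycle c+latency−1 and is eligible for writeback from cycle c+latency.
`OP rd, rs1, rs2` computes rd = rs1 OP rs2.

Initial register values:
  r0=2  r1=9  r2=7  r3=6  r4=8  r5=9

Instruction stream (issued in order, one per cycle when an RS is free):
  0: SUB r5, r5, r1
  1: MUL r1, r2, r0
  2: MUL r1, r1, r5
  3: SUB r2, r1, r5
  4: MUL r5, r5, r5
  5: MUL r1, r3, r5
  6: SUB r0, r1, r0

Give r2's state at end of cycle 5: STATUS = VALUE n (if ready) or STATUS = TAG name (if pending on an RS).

STATUS = TAG Add1

cycle 1: issue SUB r5<-Add1 // r0:2,r1:9,r2:7,r3:6,r4:8,r5:Add1
cycle 2: issue MUL r1<-Mul1 // r0:2,r1:Mul1,r2:7,r3:6,r4:8,r5:Add1
cycle 3: CDB Add1=0; issue MUL r1<-Mul2 // r0:2,r1:Mul2,r2:7,r3:6,r4:8,r5:0
cycle 4: issue SUB r2<-Add1 // r0:2,r1:Mul2,r2:Add1,r3:6,r4:8,r5:0
cycle 5: stall // r0:2,r1:Mul2,r2:Add1,r3:6,r4:8,r5:0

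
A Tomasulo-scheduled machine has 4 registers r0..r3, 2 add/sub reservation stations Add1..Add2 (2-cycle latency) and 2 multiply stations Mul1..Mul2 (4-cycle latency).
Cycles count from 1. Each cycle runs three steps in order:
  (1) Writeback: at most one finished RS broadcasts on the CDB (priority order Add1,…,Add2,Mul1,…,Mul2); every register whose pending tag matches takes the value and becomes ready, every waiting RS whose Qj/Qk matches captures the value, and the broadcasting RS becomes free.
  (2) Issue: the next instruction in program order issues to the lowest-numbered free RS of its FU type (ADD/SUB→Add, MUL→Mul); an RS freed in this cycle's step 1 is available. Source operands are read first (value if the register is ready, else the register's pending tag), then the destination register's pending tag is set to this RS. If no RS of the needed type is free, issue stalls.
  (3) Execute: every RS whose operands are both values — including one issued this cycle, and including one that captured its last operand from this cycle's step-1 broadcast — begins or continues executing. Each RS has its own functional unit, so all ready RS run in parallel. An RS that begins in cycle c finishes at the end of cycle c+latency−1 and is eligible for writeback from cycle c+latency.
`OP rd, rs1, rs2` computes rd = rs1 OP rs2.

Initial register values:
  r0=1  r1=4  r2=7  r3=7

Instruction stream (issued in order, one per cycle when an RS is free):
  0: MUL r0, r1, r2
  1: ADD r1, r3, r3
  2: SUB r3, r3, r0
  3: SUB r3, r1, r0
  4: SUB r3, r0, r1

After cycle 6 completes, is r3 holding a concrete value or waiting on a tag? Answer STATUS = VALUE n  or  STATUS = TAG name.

STATUS = TAG Add1

  c1: issue MUL r0<-Mul1  regs: r0:Mul1,r1:4,r2:7,r3:7
  c2: issue ADD r1<-Add1  regs: r0:Mul1,r1:Add1,r2:7,r3:7
  c3: issue SUB r3<-Add2  regs: r0:Mul1,r1:Add1,r2:7,r3:Add2
  c4: CDB Add1=14; issue SUB r3<-Add1  regs: r0:Mul1,r1:14,r2:7,r3:Add1
  c5: CDB Mul1=28; stall  regs: r0:28,r1:14,r2:7,r3:Add1
  c6: stall  regs: r0:28,r1:14,r2:7,r3:Add1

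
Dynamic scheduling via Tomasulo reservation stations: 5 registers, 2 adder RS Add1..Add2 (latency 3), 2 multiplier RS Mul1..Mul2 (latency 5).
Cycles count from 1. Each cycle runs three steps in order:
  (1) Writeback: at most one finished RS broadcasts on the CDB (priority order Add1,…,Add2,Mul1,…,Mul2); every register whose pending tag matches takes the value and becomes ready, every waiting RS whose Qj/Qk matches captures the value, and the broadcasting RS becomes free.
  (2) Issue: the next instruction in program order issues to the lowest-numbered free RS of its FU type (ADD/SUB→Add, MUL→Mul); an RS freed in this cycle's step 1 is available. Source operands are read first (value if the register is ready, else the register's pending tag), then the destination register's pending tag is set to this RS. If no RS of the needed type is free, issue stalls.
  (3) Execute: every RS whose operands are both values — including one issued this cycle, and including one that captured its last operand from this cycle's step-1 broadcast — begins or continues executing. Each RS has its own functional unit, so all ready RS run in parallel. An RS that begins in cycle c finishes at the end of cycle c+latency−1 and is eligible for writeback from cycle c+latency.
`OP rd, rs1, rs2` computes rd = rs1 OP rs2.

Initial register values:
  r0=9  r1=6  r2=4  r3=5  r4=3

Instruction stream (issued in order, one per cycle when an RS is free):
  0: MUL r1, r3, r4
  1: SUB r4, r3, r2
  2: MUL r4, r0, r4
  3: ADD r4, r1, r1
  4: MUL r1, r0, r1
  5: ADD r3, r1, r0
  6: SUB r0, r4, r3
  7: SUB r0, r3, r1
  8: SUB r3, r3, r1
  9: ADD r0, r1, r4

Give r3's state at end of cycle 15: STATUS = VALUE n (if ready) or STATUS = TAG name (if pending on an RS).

STATUS = VALUE 144

c1: issue MUL r1<-Mul1 | r0:9,r1:Mul1,r2:4,r3:5,r4:3
c2: issue SUB r4<-Add1 | r0:9,r1:Mul1,r2:4,r3:5,r4:Add1
c3: issue MUL r4<-Mul2 | r0:9,r1:Mul1,r2:4,r3:5,r4:Mul2
c4: issue ADD r4<-Add2 | r0:9,r1:Mul1,r2:4,r3:5,r4:Add2
c5: CDB Add1=1; stall | r0:9,r1:Mul1,r2:4,r3:5,r4:Add2
c6: CDB Mul1=15; issue MUL r1<-Mul1 | r0:9,r1:Mul1,r2:4,r3:5,r4:Add2
c7: issue ADD r3<-Add1 | r0:9,r1:Mul1,r2:4,r3:Add1,r4:Add2
c8: stall | r0:9,r1:Mul1,r2:4,r3:Add1,r4:Add2
c9: CDB Add2=30; issue SUB r0<-Add2 | r0:Add2,r1:Mul1,r2:4,r3:Add1,r4:30
c10: CDB Mul2=9; stall | r0:Add2,r1:Mul1,r2:4,r3:Add1,r4:30
c11: CDB Mul1=135; stall | r0:Add2,r1:135,r2:4,r3:Add1,r4:30
c12: stall | r0:Add2,r1:135,r2:4,r3:Add1,r4:30
c13: stall | r0:Add2,r1:135,r2:4,r3:Add1,r4:30
c14: CDB Add1=144; issue SUB r0<-Add1 | r0:Add1,r1:135,r2:4,r3:144,r4:30
c15: stall | r0:Add1,r1:135,r2:4,r3:144,r4:30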